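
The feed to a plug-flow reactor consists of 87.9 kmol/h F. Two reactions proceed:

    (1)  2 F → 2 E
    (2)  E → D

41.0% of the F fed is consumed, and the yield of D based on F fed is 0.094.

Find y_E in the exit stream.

Conversion of F: F consumed = 2ξ₁ = 0.41 × 87.9 → ξ₁ = 18.02 kmol/h.
Yield of D: 1ξ₂ / 87.9 = 0.094 → ξ₂ = 8.263 kmol/h.
Outlet amounts (n = n₀ + Σ ν·ξ):
  F: 87.9 − 2(18.02) = 51.86
  E: 0 + 2(18.02) − 1(8.263) = 27.78
  D: 0 + 1(8.263) = 8.263
Total out = 87.9 kmol/h; y_E = 27.78 / 87.9 = 0.316.

0.316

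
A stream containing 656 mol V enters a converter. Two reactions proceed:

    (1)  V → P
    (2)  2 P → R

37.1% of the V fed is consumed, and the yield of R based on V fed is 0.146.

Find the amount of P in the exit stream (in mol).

Conversion of V: V consumed = 1ξ₁ = 0.371 × 656 → ξ₁ = 243.4 mol.
Yield of R: 1ξ₂ / 656 = 0.146 → ξ₂ = 95.78 mol.
Outlet amounts (n = n₀ + Σ ν·ξ):
  V: 656 − 1(243.4) = 412.6
  P: 0 + 1(243.4) − 2(95.78) = 51.82
  R: 0 + 1(95.78) = 95.78

51.8 mol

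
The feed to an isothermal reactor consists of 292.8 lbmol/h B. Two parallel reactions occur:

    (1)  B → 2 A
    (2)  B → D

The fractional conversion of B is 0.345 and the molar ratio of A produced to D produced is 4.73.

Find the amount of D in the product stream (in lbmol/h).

30 lbmol/h

Conversion of B: B consumed = 0.345 × 292.8 = 101 lbmol/h = 1ξ₁ + 1ξ₂.
Selectivity: 2ξ₁ / (1ξ₂) = 4.73 → ξ₁ = 2.365 ξ₂.
Substitute: (1·2.365 + 1) ξ₂ = 101 → ξ₂ = 30.02 lbmol/h, ξ₁ = 71 lbmol/h.
Outlet amounts (n = n₀ + Σ ν·ξ):
  B: 292.8 − 1(71) − 1(30.02) = 191.8
  A: 0 + 2(71) = 142
  D: 0 + 1(30.02) = 30.02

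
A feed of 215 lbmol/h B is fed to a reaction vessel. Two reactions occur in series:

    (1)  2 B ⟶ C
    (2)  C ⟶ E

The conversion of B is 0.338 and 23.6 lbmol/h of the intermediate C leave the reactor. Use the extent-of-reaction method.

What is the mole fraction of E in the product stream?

Conversion of B: B consumed = 2ξ₁ = 0.338 × 215 → ξ₁ = 36.34 lbmol/h.
C balance: n_C = 0 + 1ξ₁ − 1ξ₂ = 23.6 → ξ₂ = (1·36.34 − 23.6)/1 = 12.73 lbmol/h.
Outlet amounts (n = n₀ + Σ ν·ξ):
  B: 215 − 2(36.34) = 142.3
  C: 0 + 1(36.34) − 1(12.73) = 23.6
  E: 0 + 1(12.73) = 12.73
Total out = 178.7 lbmol/h; y_E = 12.73 / 178.7 = 0.07128.

0.0713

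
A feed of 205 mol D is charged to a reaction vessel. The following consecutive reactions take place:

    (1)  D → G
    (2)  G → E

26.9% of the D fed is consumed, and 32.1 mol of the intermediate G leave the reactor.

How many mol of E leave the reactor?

Conversion of D: D consumed = 1ξ₁ = 0.269 × 205 → ξ₁ = 55.15 mol.
G balance: n_G = 0 + 1ξ₁ − 1ξ₂ = 32.1 → ξ₂ = (1·55.15 − 32.1)/1 = 23.05 mol.
Outlet amounts (n = n₀ + Σ ν·ξ):
  D: 205 − 1(55.15) = 149.9
  G: 0 + 1(55.15) − 1(23.05) = 32.1
  E: 0 + 1(23.05) = 23.05

23 mol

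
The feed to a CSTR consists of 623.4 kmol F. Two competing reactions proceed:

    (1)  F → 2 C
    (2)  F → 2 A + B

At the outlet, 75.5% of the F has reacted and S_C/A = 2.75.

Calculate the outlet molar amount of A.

Conversion of F: F consumed = 0.755 × 623.4 = 470.7 kmol = 1ξ₁ + 1ξ₂.
Selectivity: 2ξ₁ / (2ξ₂) = 2.75 → ξ₁ = 2.75 ξ₂.
Substitute: (1·2.75 + 1) ξ₂ = 470.7 → ξ₂ = 125.5 kmol, ξ₁ = 345.2 kmol.
Outlet amounts (n = n₀ + Σ ν·ξ):
  F: 623.4 − 1(345.2) − 1(125.5) = 152.7
  C: 0 + 2(345.2) = 690.3
  A: 0 + 2(125.5) = 251
  B: 0 + 1(125.5) = 125.5

251 kmol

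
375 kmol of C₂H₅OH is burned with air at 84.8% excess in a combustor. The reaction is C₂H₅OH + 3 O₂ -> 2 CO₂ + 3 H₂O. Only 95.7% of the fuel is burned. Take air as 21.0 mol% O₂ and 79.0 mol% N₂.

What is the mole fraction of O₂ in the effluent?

0.0943

Stoichiometric O₂ = 3 × 375 = 1125 kmol; O₂ fed = 1125 × 1.848 = 2079 kmol.
N₂ fed = 2079 × 79/21 = 7821 kmol.
Fuel reacted = 0.957 × 375 → ξ = 358.9 kmol.
Outlet (n = n₀ + ν ξ):
  C₂H₅OH: 375 − 1(358.9) = 16.12
  O₂: 2079 − 3(358.9) = 1002
  N₂: 7821 (inert)
  CO₂: 0 + 2(358.9) = 717.8
  H₂O: 0 + 3(358.9) = 1077
Total out = 10630 kmol; y_O₂ = 1002 / 10630 = 0.09426.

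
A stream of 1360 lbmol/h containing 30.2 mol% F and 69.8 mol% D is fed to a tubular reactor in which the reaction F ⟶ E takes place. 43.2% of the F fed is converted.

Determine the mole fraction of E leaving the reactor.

0.13

F reacted = 0.432 × 410.7 = 177.4 lbmol/h; ν_F = −1, so ξ = 177.4/1 = 177.4 lbmol/h.
Outlet amounts (n = n₀ + ν ξ):
  F: 410.7 − 1(177.4) = 233.3
  E: 0 + 1(177.4) = 177.4
  D: 949.3 (inert)
Total out = 1360 lbmol/h; y_E = 177.4 / 1360 = 0.1305.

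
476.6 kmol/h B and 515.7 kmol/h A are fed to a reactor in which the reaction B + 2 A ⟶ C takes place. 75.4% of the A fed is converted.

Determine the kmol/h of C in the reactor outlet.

194 kmol/h

A reacted = 0.754 × 515.7 = 388.8 kmol/h; ν_A = −2, so ξ = 388.8/2 = 194.4 kmol/h.
Outlet amounts (n = n₀ + ν ξ):
  B: 476.6 − 1(194.4) = 282.2
  A: 515.7 − 2(194.4) = 126.9
  C: 0 + 1(194.4) = 194.4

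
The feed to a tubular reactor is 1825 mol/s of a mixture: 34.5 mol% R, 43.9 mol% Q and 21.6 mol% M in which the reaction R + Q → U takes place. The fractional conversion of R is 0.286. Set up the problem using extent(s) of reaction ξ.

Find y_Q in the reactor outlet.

R reacted = 0.286 × 629.6 = 180.1 mol/s; ν_R = −1, so ξ = 180.1/1 = 180.1 mol/s.
Outlet amounts (n = n₀ + ν ξ):
  R: 629.6 − 1(180.1) = 449.6
  Q: 801.2 − 1(180.1) = 621.1
  U: 0 + 1(180.1) = 180.1
  M: 394.2 (inert)
Total out = 1645 mol/s; y_Q = 621.1 / 1645 = 0.3776.

0.378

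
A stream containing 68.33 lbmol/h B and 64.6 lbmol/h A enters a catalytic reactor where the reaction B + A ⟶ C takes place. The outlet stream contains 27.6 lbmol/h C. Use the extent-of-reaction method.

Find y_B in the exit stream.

For C: n = n₀ + 1ξ → 27.6 = 0 + 1ξ, giving ξ = 27.6 lbmol/h.
Outlet amounts (n = n₀ + ν ξ):
  B: 68.33 − 1(27.6) = 40.73
  A: 64.6 − 1(27.6) = 37
  C: 0 + 1(27.6) = 27.6
Total out = 105.3 lbmol/h; y_B = 40.73 / 105.3 = 0.3867.

0.387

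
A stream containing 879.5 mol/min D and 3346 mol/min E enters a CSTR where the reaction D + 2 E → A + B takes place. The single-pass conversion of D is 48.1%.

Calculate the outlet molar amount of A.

D reacted = 0.481 × 879.5 = 423 mol/min; ν_D = −1, so ξ = 423/1 = 423 mol/min.
Outlet amounts (n = n₀ + ν ξ):
  D: 879.5 − 1(423) = 456.5
  E: 3346 − 2(423) = 2500
  A: 0 + 1(423) = 423
  B: 0 + 1(423) = 423

423 mol/min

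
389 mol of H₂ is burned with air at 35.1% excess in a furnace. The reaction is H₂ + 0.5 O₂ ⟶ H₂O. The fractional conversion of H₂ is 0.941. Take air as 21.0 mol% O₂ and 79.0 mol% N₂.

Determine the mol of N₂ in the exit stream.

Stoichiometric O₂ = 0.5 × 389 = 194.5 mol; O₂ fed = 194.5 × 1.351 = 262.8 mol.
N₂ fed = 262.8 × 79/21 = 988.5 mol.
Fuel reacted = 0.941 × 389 → ξ = 366 mol.
Outlet (n = n₀ + ν ξ):
  H₂: 389 − 1(366) = 22.95
  O₂: 262.8 − 0.5(366) = 79.75
  N₂: 988.5 (inert)
  H₂O: 0 + 1(366) = 366

989 mol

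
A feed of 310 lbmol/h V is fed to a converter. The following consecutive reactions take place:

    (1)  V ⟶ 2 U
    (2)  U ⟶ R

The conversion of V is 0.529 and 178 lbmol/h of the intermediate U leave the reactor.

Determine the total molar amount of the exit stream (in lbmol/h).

474 lbmol/h

Conversion of V: V consumed = 1ξ₁ = 0.529 × 310 → ξ₁ = 164 lbmol/h.
U balance: n_U = 0 + 2ξ₁ − 1ξ₂ = 178 → ξ₂ = (2·164 − 178)/1 = 150 lbmol/h.
Outlet amounts (n = n₀ + Σ ν·ξ):
  V: 310 − 1(164) = 146
  U: 0 + 2(164) − 1(150) = 178
  R: 0 + 1(150) = 150
Total out = 146 + 178 + 150 = 474 lbmol/h.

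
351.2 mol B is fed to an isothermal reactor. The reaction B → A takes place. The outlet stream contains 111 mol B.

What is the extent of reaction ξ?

For B: n = n₀ − 1ξ → 111 = 351.2 − 1ξ, giving ξ = 240.2 mol.
Outlet amounts (n = n₀ + ν ξ):
  B: 351.2 − 1(240.2) = 111
  A: 0 + 1(240.2) = 240.2

ξ = 240 mol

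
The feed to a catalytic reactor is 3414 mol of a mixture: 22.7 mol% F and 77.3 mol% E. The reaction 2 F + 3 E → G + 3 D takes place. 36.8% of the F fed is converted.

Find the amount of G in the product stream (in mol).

143 mol

F reacted = 0.368 × 775 = 285.2 mol; ν_F = −2, so ξ = 285.2/2 = 142.6 mol.
Outlet amounts (n = n₀ + ν ξ):
  F: 775 − 2(142.6) = 489.8
  E: 2639 − 3(142.6) = 2211
  G: 0 + 1(142.6) = 142.6
  D: 0 + 3(142.6) = 427.8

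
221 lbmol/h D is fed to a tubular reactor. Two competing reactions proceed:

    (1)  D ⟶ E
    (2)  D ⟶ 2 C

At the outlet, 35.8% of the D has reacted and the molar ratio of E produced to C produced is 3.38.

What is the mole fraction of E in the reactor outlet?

0.298

Conversion of D: D consumed = 0.358 × 221 = 79.12 lbmol/h = 1ξ₁ + 1ξ₂.
Selectivity: 1ξ₁ / (2ξ₂) = 3.38 → ξ₁ = 6.76 ξ₂.
Substitute: (1·6.76 + 1) ξ₂ = 79.12 → ξ₂ = 10.2 lbmol/h, ξ₁ = 68.92 lbmol/h.
Outlet amounts (n = n₀ + Σ ν·ξ):
  D: 221 − 1(68.92) − 1(10.2) = 141.9
  E: 0 + 1(68.92) = 68.92
  C: 0 + 2(10.2) = 20.39
Total out = 231.2 lbmol/h; y_E = 68.92 / 231.2 = 0.2981.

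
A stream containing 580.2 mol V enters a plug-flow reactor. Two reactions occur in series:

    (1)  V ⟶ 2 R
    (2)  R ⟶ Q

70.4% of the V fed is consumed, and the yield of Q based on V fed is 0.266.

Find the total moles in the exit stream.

989 mol

Conversion of V: V consumed = 1ξ₁ = 0.704 × 580.2 → ξ₁ = 408.5 mol.
Yield of Q: 1ξ₂ / 580.2 = 0.266 → ξ₂ = 154.3 mol.
Outlet amounts (n = n₀ + Σ ν·ξ):
  V: 580.2 − 1(408.5) = 171.7
  R: 0 + 2(408.5) − 1(154.3) = 662.6
  Q: 0 + 1(154.3) = 154.3
Total out = 171.7 + 662.6 + 154.3 = 988.7 mol.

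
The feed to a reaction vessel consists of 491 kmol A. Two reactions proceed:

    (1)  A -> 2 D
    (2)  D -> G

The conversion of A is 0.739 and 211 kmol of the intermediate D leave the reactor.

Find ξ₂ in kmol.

ξ₂ = 515 kmol

Conversion of A: A consumed = 1ξ₁ = 0.739 × 491 → ξ₁ = 362.8 kmol.
D balance: n_D = 0 + 2ξ₁ − 1ξ₂ = 211 → ξ₂ = (2·362.8 − 211)/1 = 514.7 kmol.
Outlet amounts (n = n₀ + Σ ν·ξ):
  A: 491 − 1(362.8) = 128.2
  D: 0 + 2(362.8) − 1(514.7) = 211
  G: 0 + 1(514.7) = 514.7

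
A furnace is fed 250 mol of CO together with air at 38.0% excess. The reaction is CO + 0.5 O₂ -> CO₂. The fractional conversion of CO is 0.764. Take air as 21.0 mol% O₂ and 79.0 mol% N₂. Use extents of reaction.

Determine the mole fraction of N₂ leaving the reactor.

Stoichiometric O₂ = 0.5 × 250 = 125 mol; O₂ fed = 125 × 1.380 = 172.5 mol.
N₂ fed = 172.5 × 79/21 = 648.9 mol.
Fuel reacted = 0.764 × 250 → ξ = 191 mol.
Outlet (n = n₀ + ν ξ):
  CO: 250 − 1(191) = 59
  O₂: 172.5 − 0.5(191) = 77
  N₂: 648.9 (inert)
  CO₂: 0 + 1(191) = 191
Total out = 975.9 mol; y_N₂ = 648.9 / 975.9 = 0.6649.

0.665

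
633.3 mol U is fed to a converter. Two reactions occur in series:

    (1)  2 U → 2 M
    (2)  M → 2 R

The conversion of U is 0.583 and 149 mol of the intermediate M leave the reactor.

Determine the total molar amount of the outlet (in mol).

854 mol

Conversion of U: U consumed = 2ξ₁ = 0.583 × 633.3 → ξ₁ = 184.6 mol.
M balance: n_M = 0 + 2ξ₁ − 1ξ₂ = 149 → ξ₂ = (2·184.6 − 149)/1 = 220.2 mol.
Outlet amounts (n = n₀ + Σ ν·ξ):
  U: 633.3 − 2(184.6) = 264.1
  M: 0 + 2(184.6) − 1(220.2) = 149
  R: 0 + 2(220.2) = 440.4
Total out = 264.1 + 149 + 440.4 = 853.5 mol.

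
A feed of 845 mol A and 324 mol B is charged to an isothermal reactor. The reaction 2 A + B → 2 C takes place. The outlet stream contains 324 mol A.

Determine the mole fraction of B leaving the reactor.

For A: n = n₀ − 2ξ → 324 = 845 − 2ξ, giving ξ = 260.5 mol.
Outlet amounts (n = n₀ + ν ξ):
  A: 845 − 2(260.5) = 324
  B: 324 − 1(260.5) = 63.5
  C: 0 + 2(260.5) = 521
Total out = 908.5 mol; y_B = 63.5 / 908.5 = 0.0699.

0.0699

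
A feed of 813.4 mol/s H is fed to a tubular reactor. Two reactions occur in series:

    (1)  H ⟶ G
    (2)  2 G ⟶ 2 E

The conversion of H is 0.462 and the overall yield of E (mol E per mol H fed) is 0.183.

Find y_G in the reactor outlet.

Conversion of H: H consumed = 1ξ₁ = 0.462 × 813.4 → ξ₁ = 375.8 mol/s.
Yield of E: 2ξ₂ / 813.4 = 0.183 → ξ₂ = 74.43 mol/s.
Outlet amounts (n = n₀ + Σ ν·ξ):
  H: 813.4 − 1(375.8) = 437.6
  G: 0 + 1(375.8) − 2(74.43) = 226.9
  E: 0 + 2(74.43) = 148.9
Total out = 813.4 mol/s; y_G = 226.9 / 813.4 = 0.279.

0.279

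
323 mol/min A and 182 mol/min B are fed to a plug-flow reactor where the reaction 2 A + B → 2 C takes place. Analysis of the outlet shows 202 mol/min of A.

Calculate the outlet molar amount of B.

122 mol/min

For A: n = n₀ − 2ξ → 202 = 323 − 2ξ, giving ξ = 60.5 mol/min.
Outlet amounts (n = n₀ + ν ξ):
  A: 323 − 2(60.5) = 202
  B: 182 − 1(60.5) = 121.5
  C: 0 + 2(60.5) = 121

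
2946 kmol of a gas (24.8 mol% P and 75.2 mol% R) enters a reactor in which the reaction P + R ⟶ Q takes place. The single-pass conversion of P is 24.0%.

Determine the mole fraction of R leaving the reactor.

0.736

P reacted = 0.24 × 730.6 = 175.3 kmol; ν_P = −1, so ξ = 175.3/1 = 175.3 kmol.
Outlet amounts (n = n₀ + ν ξ):
  P: 730.6 − 1(175.3) = 555.3
  R: 2215 − 1(175.3) = 2040
  Q: 0 + 1(175.3) = 175.3
Total out = 2771 kmol; y_R = 2040 / 2771 = 0.7363.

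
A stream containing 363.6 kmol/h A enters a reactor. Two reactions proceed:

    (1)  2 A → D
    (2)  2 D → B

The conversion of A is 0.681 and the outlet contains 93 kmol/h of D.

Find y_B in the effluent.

0.0686

Conversion of A: A consumed = 2ξ₁ = 0.681 × 363.6 → ξ₁ = 123.8 kmol/h.
D balance: n_D = 0 + 1ξ₁ − 2ξ₂ = 93 → ξ₂ = (1·123.8 − 93)/2 = 15.4 kmol/h.
Outlet amounts (n = n₀ + Σ ν·ξ):
  A: 363.6 − 2(123.8) = 116
  D: 0 + 1(123.8) − 2(15.4) = 93
  B: 0 + 1(15.4) = 15.4
Total out = 224.4 kmol/h; y_B = 15.4 / 224.4 = 0.06864.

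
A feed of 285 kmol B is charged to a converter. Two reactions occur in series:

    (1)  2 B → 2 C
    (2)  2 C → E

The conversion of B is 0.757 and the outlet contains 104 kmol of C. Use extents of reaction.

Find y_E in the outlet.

0.244

Conversion of B: B consumed = 2ξ₁ = 0.757 × 285 → ξ₁ = 107.9 kmol.
C balance: n_C = 0 + 2ξ₁ − 2ξ₂ = 104 → ξ₂ = (2·107.9 − 104)/2 = 55.87 kmol.
Outlet amounts (n = n₀ + Σ ν·ξ):
  B: 285 − 2(107.9) = 69.25
  C: 0 + 2(107.9) − 2(55.87) = 104
  E: 0 + 1(55.87) = 55.87
Total out = 229.1 kmol; y_E = 55.87 / 229.1 = 0.2438.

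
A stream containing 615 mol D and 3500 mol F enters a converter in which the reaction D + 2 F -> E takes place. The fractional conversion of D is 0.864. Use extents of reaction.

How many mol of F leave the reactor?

2440 mol

D reacted = 0.864 × 615 = 531.4 mol; ν_D = −1, so ξ = 531.4/1 = 531.4 mol.
Outlet amounts (n = n₀ + ν ξ):
  D: 615 − 1(531.4) = 83.64
  F: 3500 − 2(531.4) = 2437
  E: 0 + 1(531.4) = 531.4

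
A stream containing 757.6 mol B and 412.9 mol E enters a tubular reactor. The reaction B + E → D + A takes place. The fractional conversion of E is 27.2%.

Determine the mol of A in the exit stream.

E reacted = 0.272 × 412.9 = 112.3 mol; ν_E = −1, so ξ = 112.3/1 = 112.3 mol.
Outlet amounts (n = n₀ + ν ξ):
  B: 757.6 − 1(112.3) = 645.3
  E: 412.9 − 1(112.3) = 300.6
  D: 0 + 1(112.3) = 112.3
  A: 0 + 1(112.3) = 112.3

112 mol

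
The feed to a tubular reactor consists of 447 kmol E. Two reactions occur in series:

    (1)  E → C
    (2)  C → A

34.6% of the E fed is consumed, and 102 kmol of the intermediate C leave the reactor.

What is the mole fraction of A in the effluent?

0.118

Conversion of E: E consumed = 1ξ₁ = 0.346 × 447 → ξ₁ = 154.7 kmol.
C balance: n_C = 0 + 1ξ₁ − 1ξ₂ = 102 → ξ₂ = (1·154.7 − 102)/1 = 52.66 kmol.
Outlet amounts (n = n₀ + Σ ν·ξ):
  E: 447 − 1(154.7) = 292.3
  C: 0 + 1(154.7) − 1(52.66) = 102
  A: 0 + 1(52.66) = 52.66
Total out = 447 kmol; y_A = 52.66 / 447 = 0.1178.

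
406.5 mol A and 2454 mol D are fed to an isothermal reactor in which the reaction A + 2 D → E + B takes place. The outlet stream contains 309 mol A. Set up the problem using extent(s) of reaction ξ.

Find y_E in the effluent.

For A: n = n₀ − 1ξ → 309 = 406.5 − 1ξ, giving ξ = 97.5 mol.
Outlet amounts (n = n₀ + ν ξ):
  A: 406.5 − 1(97.5) = 309
  D: 2454 − 2(97.5) = 2259
  E: 0 + 1(97.5) = 97.5
  B: 0 + 1(97.5) = 97.5
Total out = 2763 mol; y_E = 97.5 / 2763 = 0.03529.

0.0353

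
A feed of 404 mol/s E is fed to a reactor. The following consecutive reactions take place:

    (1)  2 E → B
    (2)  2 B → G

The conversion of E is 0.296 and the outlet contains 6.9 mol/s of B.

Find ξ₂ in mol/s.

ξ₂ = 26.4 mol/s

Conversion of E: E consumed = 2ξ₁ = 0.296 × 404 → ξ₁ = 59.79 mol/s.
B balance: n_B = 0 + 1ξ₁ − 2ξ₂ = 6.9 → ξ₂ = (1·59.79 − 6.9)/2 = 26.45 mol/s.
Outlet amounts (n = n₀ + Σ ν·ξ):
  E: 404 − 2(59.79) = 284.4
  B: 0 + 1(59.79) − 2(26.45) = 6.9
  G: 0 + 1(26.45) = 26.45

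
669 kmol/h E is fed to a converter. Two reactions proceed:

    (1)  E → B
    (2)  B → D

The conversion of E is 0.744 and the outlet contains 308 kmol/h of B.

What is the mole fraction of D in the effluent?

Conversion of E: E consumed = 1ξ₁ = 0.744 × 669 → ξ₁ = 497.7 kmol/h.
B balance: n_B = 0 + 1ξ₁ − 1ξ₂ = 308 → ξ₂ = (1·497.7 − 308)/1 = 189.7 kmol/h.
Outlet amounts (n = n₀ + Σ ν·ξ):
  E: 669 − 1(497.7) = 171.3
  B: 0 + 1(497.7) − 1(189.7) = 308
  D: 0 + 1(189.7) = 189.7
Total out = 669 kmol/h; y_D = 189.7 / 669 = 0.2836.

0.284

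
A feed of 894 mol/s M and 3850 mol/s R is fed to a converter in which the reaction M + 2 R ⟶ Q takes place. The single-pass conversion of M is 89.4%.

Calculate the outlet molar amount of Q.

M reacted = 0.894 × 894 = 799.2 mol/s; ν_M = −1, so ξ = 799.2/1 = 799.2 mol/s.
Outlet amounts (n = n₀ + ν ξ):
  M: 894 − 1(799.2) = 94.76
  R: 3850 − 2(799.2) = 2252
  Q: 0 + 1(799.2) = 799.2

799 mol/s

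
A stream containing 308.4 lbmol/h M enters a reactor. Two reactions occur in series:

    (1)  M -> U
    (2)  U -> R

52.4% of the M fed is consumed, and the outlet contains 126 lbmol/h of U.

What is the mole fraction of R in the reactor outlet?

Conversion of M: M consumed = 1ξ₁ = 0.524 × 308.4 → ξ₁ = 161.6 lbmol/h.
U balance: n_U = 0 + 1ξ₁ − 1ξ₂ = 126 → ξ₂ = (1·161.6 − 126)/1 = 35.6 lbmol/h.
Outlet amounts (n = n₀ + Σ ν·ξ):
  M: 308.4 − 1(161.6) = 146.8
  U: 0 + 1(161.6) − 1(35.6) = 126
  R: 0 + 1(35.6) = 35.6
Total out = 308.4 lbmol/h; y_R = 35.6 / 308.4 = 0.1154.

0.115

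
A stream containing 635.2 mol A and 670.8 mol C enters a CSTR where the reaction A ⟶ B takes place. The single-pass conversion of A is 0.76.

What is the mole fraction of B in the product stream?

A reacted = 0.76 × 635.2 = 482.8 mol; ν_A = −1, so ξ = 482.8/1 = 482.8 mol.
Outlet amounts (n = n₀ + ν ξ):
  A: 635.2 − 1(482.8) = 152.4
  B: 0 + 1(482.8) = 482.8
  C: 670.8 (inert)
Total out = 1306 mol; y_B = 482.8 / 1306 = 0.3696.

0.37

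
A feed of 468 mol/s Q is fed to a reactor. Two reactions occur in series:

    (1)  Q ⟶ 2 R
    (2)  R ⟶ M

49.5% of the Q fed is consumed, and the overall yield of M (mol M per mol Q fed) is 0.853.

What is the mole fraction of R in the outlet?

Conversion of Q: Q consumed = 1ξ₁ = 0.495 × 468 → ξ₁ = 231.7 mol/s.
Yield of M: 1ξ₂ / 468 = 0.853 → ξ₂ = 399.2 mol/s.
Outlet amounts (n = n₀ + Σ ν·ξ):
  Q: 468 − 1(231.7) = 236.3
  R: 0 + 2(231.7) − 1(399.2) = 64.12
  M: 0 + 1(399.2) = 399.2
Total out = 699.7 mol/s; y_R = 64.12 / 699.7 = 0.09164.

0.0916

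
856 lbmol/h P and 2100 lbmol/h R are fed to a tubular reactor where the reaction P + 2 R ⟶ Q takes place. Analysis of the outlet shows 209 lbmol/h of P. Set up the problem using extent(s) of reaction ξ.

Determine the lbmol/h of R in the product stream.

806 lbmol/h

For P: n = n₀ − 1ξ → 209 = 856 − 1ξ, giving ξ = 647 lbmol/h.
Outlet amounts (n = n₀ + ν ξ):
  P: 856 − 1(647) = 209
  R: 2100 − 2(647) = 806
  Q: 0 + 1(647) = 647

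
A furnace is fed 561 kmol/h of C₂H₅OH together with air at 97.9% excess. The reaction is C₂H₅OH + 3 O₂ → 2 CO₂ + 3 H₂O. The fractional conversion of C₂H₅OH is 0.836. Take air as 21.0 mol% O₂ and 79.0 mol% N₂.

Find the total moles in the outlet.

Stoichiometric O₂ = 3 × 561 = 1683 kmol/h; O₂ fed = 1683 × 1.979 = 3331 kmol/h.
N₂ fed = 3331 × 79/21 = 12530 kmol/h.
Fuel reacted = 0.836 × 561 → ξ = 469 kmol/h.
Outlet (n = n₀ + ν ξ):
  C₂H₅OH: 561 − 1(469) = 92
  O₂: 3331 − 3(469) = 1924
  N₂: 12530 (inert)
  CO₂: 0 + 2(469) = 938
  H₂O: 0 + 3(469) = 1407
Total out = 92 + 1924 + 12530 + 938 + 1407 = 16890 kmol/h.

16900 kmol/h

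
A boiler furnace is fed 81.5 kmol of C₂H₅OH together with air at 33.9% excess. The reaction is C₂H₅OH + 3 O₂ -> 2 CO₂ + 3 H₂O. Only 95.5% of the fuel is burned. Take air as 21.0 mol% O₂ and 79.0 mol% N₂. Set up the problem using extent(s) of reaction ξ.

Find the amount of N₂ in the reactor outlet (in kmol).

1230 kmol

Stoichiometric O₂ = 3 × 81.5 = 244.5 kmol; O₂ fed = 244.5 × 1.339 = 327.4 kmol.
N₂ fed = 327.4 × 79/21 = 1232 kmol.
Fuel reacted = 0.955 × 81.5 → ξ = 77.83 kmol.
Outlet (n = n₀ + ν ξ):
  C₂H₅OH: 81.5 − 1(77.83) = 3.668
  O₂: 327.4 − 3(77.83) = 93.89
  N₂: 1232 (inert)
  CO₂: 0 + 2(77.83) = 155.7
  H₂O: 0 + 3(77.83) = 233.5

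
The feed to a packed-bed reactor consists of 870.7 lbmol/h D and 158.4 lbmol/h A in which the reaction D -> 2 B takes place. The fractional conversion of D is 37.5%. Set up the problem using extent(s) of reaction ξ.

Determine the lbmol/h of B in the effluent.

D reacted = 0.375 × 870.7 = 326.5 lbmol/h; ν_D = −1, so ξ = 326.5/1 = 326.5 lbmol/h.
Outlet amounts (n = n₀ + ν ξ):
  D: 870.7 − 1(326.5) = 544.2
  B: 0 + 2(326.5) = 653
  A: 158.4 (inert)

653 lbmol/h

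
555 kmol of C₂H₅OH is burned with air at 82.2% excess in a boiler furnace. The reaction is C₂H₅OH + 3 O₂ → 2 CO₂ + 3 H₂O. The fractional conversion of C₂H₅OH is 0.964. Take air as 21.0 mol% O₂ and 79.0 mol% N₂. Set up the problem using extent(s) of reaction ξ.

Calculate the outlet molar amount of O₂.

Stoichiometric O₂ = 3 × 555 = 1665 kmol; O₂ fed = 1665 × 1.822 = 3034 kmol.
N₂ fed = 3034 × 79/21 = 11410 kmol.
Fuel reacted = 0.964 × 555 → ξ = 535 kmol.
Outlet (n = n₀ + ν ξ):
  C₂H₅OH: 555 − 1(535) = 19.98
  O₂: 3034 − 3(535) = 1429
  N₂: 11410 (inert)
  CO₂: 0 + 2(535) = 1070
  H₂O: 0 + 3(535) = 1605

1430 kmol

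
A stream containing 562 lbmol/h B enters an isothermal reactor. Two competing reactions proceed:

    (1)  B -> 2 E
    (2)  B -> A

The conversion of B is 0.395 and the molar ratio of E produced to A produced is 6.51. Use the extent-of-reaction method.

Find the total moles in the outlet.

732 lbmol/h

Conversion of B: B consumed = 0.395 × 562 = 222 lbmol/h = 1ξ₁ + 1ξ₂.
Selectivity: 2ξ₁ / (1ξ₂) = 6.51 → ξ₁ = 3.255 ξ₂.
Substitute: (1·3.255 + 1) ξ₂ = 222 → ξ₂ = 52.17 lbmol/h, ξ₁ = 169.8 lbmol/h.
Outlet amounts (n = n₀ + Σ ν·ξ):
  B: 562 − 1(169.8) − 1(52.17) = 340
  E: 0 + 2(169.8) = 339.6
  A: 0 + 1(52.17) = 52.17
Total out = 340 + 339.6 + 52.17 = 731.8 lbmol/h.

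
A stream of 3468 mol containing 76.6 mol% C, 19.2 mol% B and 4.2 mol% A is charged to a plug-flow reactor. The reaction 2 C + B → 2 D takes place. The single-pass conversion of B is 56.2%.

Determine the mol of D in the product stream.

748 mol

B reacted = 0.562 × 665.9 = 374.2 mol; ν_B = −1, so ξ = 374.2/1 = 374.2 mol.
Outlet amounts (n = n₀ + ν ξ):
  C: 2656 − 2(374.2) = 1908
  B: 665.9 − 1(374.2) = 291.6
  D: 0 + 2(374.2) = 748.4
  A: 145.7 (inert)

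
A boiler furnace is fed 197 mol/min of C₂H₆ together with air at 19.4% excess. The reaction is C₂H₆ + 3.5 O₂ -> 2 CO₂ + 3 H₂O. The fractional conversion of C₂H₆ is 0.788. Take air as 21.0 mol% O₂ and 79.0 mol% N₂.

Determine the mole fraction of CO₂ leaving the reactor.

Stoichiometric O₂ = 3.5 × 197 = 689.5 mol/min; O₂ fed = 689.5 × 1.194 = 823.3 mol/min.
N₂ fed = 823.3 × 79/21 = 3097 mol/min.
Fuel reacted = 0.788 × 197 → ξ = 155.2 mol/min.
Outlet (n = n₀ + ν ξ):
  C₂H₆: 197 − 1(155.2) = 41.76
  O₂: 823.3 − 3.5(155.2) = 279.9
  N₂: 3097 (inert)
  CO₂: 0 + 2(155.2) = 310.5
  H₂O: 0 + 3(155.2) = 465.7
Total out = 4195 mol/min; y_CO₂ = 310.5 / 4195 = 0.07401.

0.074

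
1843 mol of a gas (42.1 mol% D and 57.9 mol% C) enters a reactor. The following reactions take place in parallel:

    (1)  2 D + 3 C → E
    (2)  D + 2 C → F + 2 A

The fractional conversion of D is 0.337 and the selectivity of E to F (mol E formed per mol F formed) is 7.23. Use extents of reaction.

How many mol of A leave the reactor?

Conversion of D: D consumed = 0.337 × 775.9 = 261.5 mol = 2ξ₁ + 1ξ₂.
Selectivity: 1ξ₁ / (1ξ₂) = 7.23 → ξ₁ = 7.23 ξ₂.
Substitute: (2·7.23 + 1) ξ₂ = 261.5 → ξ₂ = 16.91 mol, ξ₁ = 122.3 mol.
Outlet amounts (n = n₀ + Σ ν·ξ):
  D: 775.9 − 2(122.3) − 1(16.91) = 514.4
  C: 1067 − 3(122.3) − 2(16.91) = 666.4
  E: 0 + 1(122.3) = 122.3
  F: 0 + 1(16.91) = 16.91
  A: 0 + 2(16.91) = 33.83

33.8 mol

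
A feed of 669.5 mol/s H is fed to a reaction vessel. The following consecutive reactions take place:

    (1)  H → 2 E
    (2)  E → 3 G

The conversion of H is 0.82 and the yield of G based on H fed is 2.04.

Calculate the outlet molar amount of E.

643 mol/s

Conversion of H: H consumed = 1ξ₁ = 0.82 × 669.5 → ξ₁ = 549 mol/s.
Yield of G: 3ξ₂ / 669.5 = 2.04 → ξ₂ = 455.3 mol/s.
Outlet amounts (n = n₀ + Σ ν·ξ):
  H: 669.5 − 1(549) = 120.5
  E: 0 + 2(549) − 1(455.3) = 642.7
  G: 0 + 3(455.3) = 1366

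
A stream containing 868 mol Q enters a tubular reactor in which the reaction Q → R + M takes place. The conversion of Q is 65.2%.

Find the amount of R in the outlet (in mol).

Q reacted = 0.652 × 868 = 565.9 mol; ν_Q = −1, so ξ = 565.9/1 = 565.9 mol.
Outlet amounts (n = n₀ + ν ξ):
  Q: 868 − 1(565.9) = 302.1
  R: 0 + 1(565.9) = 565.9
  M: 0 + 1(565.9) = 565.9

566 mol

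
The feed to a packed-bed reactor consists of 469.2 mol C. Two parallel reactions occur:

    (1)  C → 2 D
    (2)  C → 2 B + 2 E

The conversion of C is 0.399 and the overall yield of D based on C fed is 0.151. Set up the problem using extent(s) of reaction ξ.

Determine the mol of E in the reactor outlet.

304 mol

Yield of D: 2ξ₁ / 469.2 = 0.151 → ξ₁ = 35.42 mol.
Conversion of C: 1ξ₁ + 1ξ₂ = 0.399 × 469.2 = 187.2 → ξ₂ = 151.8 mol.
Outlet amounts (n = n₀ + Σ ν·ξ):
  C: 469.2 − 1(35.42) − 1(151.8) = 282
  D: 0 + 2(35.42) = 70.85
  B: 0 + 2(151.8) = 303.6
  E: 0 + 2(151.8) = 303.6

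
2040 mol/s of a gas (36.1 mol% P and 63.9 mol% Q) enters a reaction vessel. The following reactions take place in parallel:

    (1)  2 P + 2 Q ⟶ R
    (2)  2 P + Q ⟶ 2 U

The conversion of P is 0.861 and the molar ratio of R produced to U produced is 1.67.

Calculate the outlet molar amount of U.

Conversion of P: P consumed = 0.861 × 736.4 = 634.1 mol/s = 2ξ₁ + 2ξ₂.
Selectivity: 1ξ₁ / (2ξ₂) = 1.67 → ξ₁ = 3.34 ξ₂.
Substitute: (2·3.34 + 2) ξ₂ = 634.1 → ξ₂ = 73.05 mol/s, ξ₁ = 244 mol/s.
Outlet amounts (n = n₀ + Σ ν·ξ):
  P: 736.4 − 2(244) − 2(73.05) = 102.4
  Q: 1304 − 2(244) − 1(73.05) = 742.5
  R: 0 + 1(244) = 244
  U: 0 + 2(73.05) = 146.1

146 mol/s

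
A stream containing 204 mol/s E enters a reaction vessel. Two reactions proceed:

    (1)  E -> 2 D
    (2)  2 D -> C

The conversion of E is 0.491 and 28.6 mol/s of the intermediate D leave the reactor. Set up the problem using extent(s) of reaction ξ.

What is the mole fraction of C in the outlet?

0.393

Conversion of E: E consumed = 1ξ₁ = 0.491 × 204 → ξ₁ = 100.2 mol/s.
D balance: n_D = 0 + 2ξ₁ − 2ξ₂ = 28.6 → ξ₂ = (2·100.2 − 28.6)/2 = 85.86 mol/s.
Outlet amounts (n = n₀ + Σ ν·ξ):
  E: 204 − 1(100.2) = 103.8
  D: 0 + 2(100.2) − 2(85.86) = 28.6
  C: 0 + 1(85.86) = 85.86
Total out = 218.3 mol/s; y_C = 85.86 / 218.3 = 0.3933.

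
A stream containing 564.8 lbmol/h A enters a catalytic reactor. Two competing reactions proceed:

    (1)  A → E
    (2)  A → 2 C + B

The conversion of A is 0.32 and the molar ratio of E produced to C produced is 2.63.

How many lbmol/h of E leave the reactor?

152 lbmol/h

Conversion of A: A consumed = 0.32 × 564.8 = 180.7 lbmol/h = 1ξ₁ + 1ξ₂.
Selectivity: 1ξ₁ / (2ξ₂) = 2.63 → ξ₁ = 5.26 ξ₂.
Substitute: (1·5.26 + 1) ξ₂ = 180.7 → ξ₂ = 28.87 lbmol/h, ξ₁ = 151.9 lbmol/h.
Outlet amounts (n = n₀ + Σ ν·ξ):
  A: 564.8 − 1(151.9) − 1(28.87) = 384.1
  E: 0 + 1(151.9) = 151.9
  C: 0 + 2(28.87) = 57.74
  B: 0 + 1(28.87) = 28.87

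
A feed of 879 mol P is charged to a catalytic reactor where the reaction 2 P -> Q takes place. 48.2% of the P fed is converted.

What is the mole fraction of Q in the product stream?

0.318

P reacted = 0.482 × 879 = 423.7 mol; ν_P = −2, so ξ = 423.7/2 = 211.8 mol.
Outlet amounts (n = n₀ + ν ξ):
  P: 879 − 2(211.8) = 455.3
  Q: 0 + 1(211.8) = 211.8
Total out = 667.2 mol; y_Q = 211.8 / 667.2 = 0.3175.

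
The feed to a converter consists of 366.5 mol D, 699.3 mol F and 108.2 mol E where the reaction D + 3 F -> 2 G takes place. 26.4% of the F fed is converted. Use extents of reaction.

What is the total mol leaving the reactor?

F reacted = 0.264 × 699.3 = 184.6 mol; ν_F = −3, so ξ = 184.6/3 = 61.54 mol.
Outlet amounts (n = n₀ + ν ξ):
  D: 366.5 − 1(61.54) = 305
  F: 699.3 − 3(61.54) = 514.7
  G: 0 + 2(61.54) = 123.1
  E: 108.2 (inert)
Total out = 305 + 514.7 + 123.1 + 108.2 = 1051 mol.

1050 mol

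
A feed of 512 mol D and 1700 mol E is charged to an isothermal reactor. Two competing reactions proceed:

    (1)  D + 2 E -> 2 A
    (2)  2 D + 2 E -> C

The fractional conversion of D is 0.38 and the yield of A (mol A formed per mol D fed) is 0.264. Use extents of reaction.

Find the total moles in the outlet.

Yield of A: 2ξ₁ / 512 = 0.264 → ξ₁ = 67.58 mol.
Conversion of D: 1ξ₁ + 2ξ₂ = 0.38 × 512 = 194.6 → ξ₂ = 63.49 mol.
Outlet amounts (n = n₀ + Σ ν·ξ):
  D: 512 − 1(67.58) − 2(63.49) = 317.4
  E: 1700 − 2(67.58) − 2(63.49) = 1438
  A: 0 + 2(67.58) = 135.2
  C: 0 + 1(63.49) = 63.49
Total out = 317.4 + 1438 + 135.2 + 63.49 = 1954 mol.

1950 mol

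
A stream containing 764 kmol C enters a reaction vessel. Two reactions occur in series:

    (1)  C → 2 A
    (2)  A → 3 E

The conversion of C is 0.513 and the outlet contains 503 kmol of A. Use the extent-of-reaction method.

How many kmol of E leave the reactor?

843 kmol

Conversion of C: C consumed = 1ξ₁ = 0.513 × 764 → ξ₁ = 391.9 kmol.
A balance: n_A = 0 + 2ξ₁ − 1ξ₂ = 503 → ξ₂ = (2·391.9 − 503)/1 = 280.9 kmol.
Outlet amounts (n = n₀ + Σ ν·ξ):
  C: 764 − 1(391.9) = 372.1
  A: 0 + 2(391.9) − 1(280.9) = 503
  E: 0 + 3(280.9) = 842.6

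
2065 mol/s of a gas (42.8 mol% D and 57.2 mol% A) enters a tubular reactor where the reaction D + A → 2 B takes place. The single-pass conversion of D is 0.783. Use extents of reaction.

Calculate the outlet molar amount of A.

D reacted = 0.783 × 883.8 = 692 mol/s; ν_D = −1, so ξ = 692/1 = 692 mol/s.
Outlet amounts (n = n₀ + ν ξ):
  D: 883.8 − 1(692) = 191.8
  A: 1181 − 1(692) = 489.1
  B: 0 + 2(692) = 1384

489 mol/s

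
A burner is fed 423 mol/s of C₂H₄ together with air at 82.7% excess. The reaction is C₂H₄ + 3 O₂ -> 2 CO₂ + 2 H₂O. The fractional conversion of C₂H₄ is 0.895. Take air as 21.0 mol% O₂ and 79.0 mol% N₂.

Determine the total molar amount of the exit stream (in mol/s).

Stoichiometric O₂ = 3 × 423 = 1269 mol/s; O₂ fed = 1269 × 1.827 = 2318 mol/s.
N₂ fed = 2318 × 79/21 = 8722 mol/s.
Fuel reacted = 0.895 × 423 → ξ = 378.6 mol/s.
Outlet (n = n₀ + ν ξ):
  C₂H₄: 423 − 1(378.6) = 44.42
  O₂: 2318 − 3(378.6) = 1183
  N₂: 8722 (inert)
  CO₂: 0 + 2(378.6) = 757.2
  H₂O: 0 + 2(378.6) = 757.2
Total out = 44.42 + 1183 + 8722 + 757.2 + 757.2 = 11460 mol/s.

11500 mol/s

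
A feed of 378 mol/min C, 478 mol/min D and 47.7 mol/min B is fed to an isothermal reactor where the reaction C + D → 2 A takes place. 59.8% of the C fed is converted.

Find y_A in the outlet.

C reacted = 0.598 × 378 = 226 mol/min; ν_C = −1, so ξ = 226/1 = 226 mol/min.
Outlet amounts (n = n₀ + ν ξ):
  C: 378 − 1(226) = 152
  D: 478 − 1(226) = 252
  A: 0 + 2(226) = 452.1
  B: 47.7 (inert)
Total out = 903.7 mol/min; y_A = 452.1 / 903.7 = 0.5003.

0.5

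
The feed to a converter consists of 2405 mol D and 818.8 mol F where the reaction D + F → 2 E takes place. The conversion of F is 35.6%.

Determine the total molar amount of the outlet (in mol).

3220 mol

F reacted = 0.356 × 818.8 = 291.5 mol; ν_F = −1, so ξ = 291.5/1 = 291.5 mol.
Outlet amounts (n = n₀ + ν ξ):
  D: 2405 − 1(291.5) = 2114
  F: 818.8 − 1(291.5) = 527.3
  E: 0 + 2(291.5) = 583
Total out = 2114 + 527.3 + 583 = 3224 mol.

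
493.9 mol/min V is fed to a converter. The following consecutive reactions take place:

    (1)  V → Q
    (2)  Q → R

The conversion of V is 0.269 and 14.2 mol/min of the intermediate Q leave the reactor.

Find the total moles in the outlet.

494 mol/min

Conversion of V: V consumed = 1ξ₁ = 0.269 × 493.9 → ξ₁ = 132.9 mol/min.
Q balance: n_Q = 0 + 1ξ₁ − 1ξ₂ = 14.2 → ξ₂ = (1·132.9 − 14.2)/1 = 118.7 mol/min.
Outlet amounts (n = n₀ + Σ ν·ξ):
  V: 493.9 − 1(132.9) = 361
  Q: 0 + 1(132.9) − 1(118.7) = 14.2
  R: 0 + 1(118.7) = 118.7
Total out = 361 + 14.2 + 118.7 = 493.9 mol/min.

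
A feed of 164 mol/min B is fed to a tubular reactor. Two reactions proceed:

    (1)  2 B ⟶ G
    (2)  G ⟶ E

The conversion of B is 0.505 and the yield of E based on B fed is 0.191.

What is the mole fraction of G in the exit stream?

0.0823

Conversion of B: B consumed = 2ξ₁ = 0.505 × 164 → ξ₁ = 41.41 mol/min.
Yield of E: 1ξ₂ / 164 = 0.191 → ξ₂ = 31.32 mol/min.
Outlet amounts (n = n₀ + Σ ν·ξ):
  B: 164 − 2(41.41) = 81.18
  G: 0 + 1(41.41) − 1(31.32) = 10.09
  E: 0 + 1(31.32) = 31.32
Total out = 122.6 mol/min; y_G = 10.09 / 122.6 = 0.08227.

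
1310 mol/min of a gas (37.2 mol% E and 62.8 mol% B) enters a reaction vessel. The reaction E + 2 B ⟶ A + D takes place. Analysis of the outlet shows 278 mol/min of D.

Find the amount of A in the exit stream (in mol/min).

278 mol/min

For D: n = n₀ + 1ξ → 278 = 0 + 1ξ, giving ξ = 278 mol/min.
Outlet amounts (n = n₀ + ν ξ):
  E: 487.3 − 1(278) = 209.3
  B: 822.7 − 2(278) = 266.7
  A: 0 + 1(278) = 278
  D: 0 + 1(278) = 278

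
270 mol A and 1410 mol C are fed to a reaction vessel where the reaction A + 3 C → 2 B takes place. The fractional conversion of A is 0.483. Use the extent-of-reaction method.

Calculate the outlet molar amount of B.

261 mol

A reacted = 0.483 × 270 = 130.4 mol; ν_A = −1, so ξ = 130.4/1 = 130.4 mol.
Outlet amounts (n = n₀ + ν ξ):
  A: 270 − 1(130.4) = 139.6
  C: 1410 − 3(130.4) = 1019
  B: 0 + 2(130.4) = 260.8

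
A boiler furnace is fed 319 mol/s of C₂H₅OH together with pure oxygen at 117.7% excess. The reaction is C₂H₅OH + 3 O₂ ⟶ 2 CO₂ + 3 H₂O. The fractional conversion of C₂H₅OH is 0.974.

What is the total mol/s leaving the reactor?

2710 mol/s

Stoichiometric O₂ = 3 × 319 = 957 mol/s; O₂ fed = 957 × 2.177 = 2083 mol/s.
Fuel reacted = 0.974 × 319 → ξ = 310.7 mol/s.
Outlet (n = n₀ + ν ξ):
  C₂H₅OH: 319 − 1(310.7) = 8.294
  O₂: 2083 − 3(310.7) = 1151
  CO₂: 0 + 2(310.7) = 621.4
  H₂O: 0 + 3(310.7) = 932.1
Total out = 8.294 + 1151 + 621.4 + 932.1 = 2713 mol/s.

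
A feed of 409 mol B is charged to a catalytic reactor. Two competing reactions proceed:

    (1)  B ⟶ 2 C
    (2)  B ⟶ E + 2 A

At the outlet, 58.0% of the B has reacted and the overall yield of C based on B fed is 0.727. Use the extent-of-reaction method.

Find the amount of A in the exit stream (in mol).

177 mol

Yield of C: 2ξ₁ / 409 = 0.727 → ξ₁ = 148.7 mol.
Conversion of B: 1ξ₁ + 1ξ₂ = 0.58 × 409 = 237.2 → ξ₂ = 88.55 mol.
Outlet amounts (n = n₀ + Σ ν·ξ):
  B: 409 − 1(148.7) − 1(88.55) = 171.8
  C: 0 + 2(148.7) = 297.3
  E: 0 + 1(88.55) = 88.55
  A: 0 + 2(88.55) = 177.1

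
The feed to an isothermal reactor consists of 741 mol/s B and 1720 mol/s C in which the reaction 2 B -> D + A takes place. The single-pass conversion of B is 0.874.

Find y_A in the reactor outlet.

B reacted = 0.874 × 741 = 647.6 mol/s; ν_B = −2, so ξ = 647.6/2 = 323.8 mol/s.
Outlet amounts (n = n₀ + ν ξ):
  B: 741 − 2(323.8) = 93.37
  D: 0 + 1(323.8) = 323.8
  A: 0 + 1(323.8) = 323.8
  C: 1720 (inert)
Total out = 2461 mol/s; y_A = 323.8 / 2461 = 0.1316.

0.132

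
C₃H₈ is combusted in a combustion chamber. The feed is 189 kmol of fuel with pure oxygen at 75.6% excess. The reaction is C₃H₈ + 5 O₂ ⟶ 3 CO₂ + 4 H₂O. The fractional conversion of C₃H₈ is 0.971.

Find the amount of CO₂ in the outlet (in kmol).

Stoichiometric O₂ = 5 × 189 = 945 kmol; O₂ fed = 945 × 1.756 = 1659 kmol.
Fuel reacted = 0.971 × 189 → ξ = 183.5 kmol.
Outlet (n = n₀ + ν ξ):
  C₃H₈: 189 − 1(183.5) = 5.481
  O₂: 1659 − 5(183.5) = 741.8
  CO₂: 0 + 3(183.5) = 550.6
  H₂O: 0 + 4(183.5) = 734.1

551 kmol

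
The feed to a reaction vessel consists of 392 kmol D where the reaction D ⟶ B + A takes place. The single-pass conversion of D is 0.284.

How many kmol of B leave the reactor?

D reacted = 0.284 × 392 = 111.3 kmol; ν_D = −1, so ξ = 111.3/1 = 111.3 kmol.
Outlet amounts (n = n₀ + ν ξ):
  D: 392 − 1(111.3) = 280.7
  B: 0 + 1(111.3) = 111.3
  A: 0 + 1(111.3) = 111.3

111 kmol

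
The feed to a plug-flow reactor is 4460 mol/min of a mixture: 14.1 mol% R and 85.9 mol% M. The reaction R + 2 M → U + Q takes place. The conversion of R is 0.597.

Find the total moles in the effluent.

R reacted = 0.597 × 628.9 = 375.4 mol/min; ν_R = −1, so ξ = 375.4/1 = 375.4 mol/min.
Outlet amounts (n = n₀ + ν ξ):
  R: 628.9 − 1(375.4) = 253.4
  M: 3831 − 2(375.4) = 3080
  U: 0 + 1(375.4) = 375.4
  Q: 0 + 1(375.4) = 375.4
Total out = 253.4 + 3080 + 375.4 + 375.4 = 4085 mol/min.

4080 mol/min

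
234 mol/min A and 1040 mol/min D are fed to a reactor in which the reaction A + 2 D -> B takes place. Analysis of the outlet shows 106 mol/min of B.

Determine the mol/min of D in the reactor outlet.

For B: n = n₀ + 1ξ → 106 = 0 + 1ξ, giving ξ = 106 mol/min.
Outlet amounts (n = n₀ + ν ξ):
  A: 234 − 1(106) = 128
  D: 1040 − 2(106) = 828
  B: 0 + 1(106) = 106

828 mol/min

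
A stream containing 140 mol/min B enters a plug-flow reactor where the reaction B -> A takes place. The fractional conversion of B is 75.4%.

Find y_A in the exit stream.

0.754

B reacted = 0.754 × 140 = 105.6 mol/min; ν_B = −1, so ξ = 105.6/1 = 105.6 mol/min.
Outlet amounts (n = n₀ + ν ξ):
  B: 140 − 1(105.6) = 34.44
  A: 0 + 1(105.6) = 105.6
Total out = 140 mol/min; y_A = 105.6 / 140 = 0.754.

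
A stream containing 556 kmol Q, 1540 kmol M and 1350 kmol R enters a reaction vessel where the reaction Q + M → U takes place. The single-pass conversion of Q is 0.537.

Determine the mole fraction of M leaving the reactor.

0.394

Q reacted = 0.537 × 556 = 298.6 kmol; ν_Q = −1, so ξ = 298.6/1 = 298.6 kmol.
Outlet amounts (n = n₀ + ν ξ):
  Q: 556 − 1(298.6) = 257.4
  M: 1540 − 1(298.6) = 1241
  U: 0 + 1(298.6) = 298.6
  R: 1350 (inert)
Total out = 3147 kmol; y_M = 1241 / 3147 = 0.3944.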